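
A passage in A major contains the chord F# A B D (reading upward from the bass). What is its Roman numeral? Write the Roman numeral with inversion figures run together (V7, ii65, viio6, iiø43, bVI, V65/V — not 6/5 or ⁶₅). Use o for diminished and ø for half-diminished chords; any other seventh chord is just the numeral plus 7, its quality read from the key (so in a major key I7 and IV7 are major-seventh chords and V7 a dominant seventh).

The pitches B-D-F#-A form a minor seventh chord rooted on B.
B is scale degree 2 in A major, and a minor seventh chord on that degree is written ii7.
With F# in the bass the chord is in second inversion, so the figured bass is 43.

ii43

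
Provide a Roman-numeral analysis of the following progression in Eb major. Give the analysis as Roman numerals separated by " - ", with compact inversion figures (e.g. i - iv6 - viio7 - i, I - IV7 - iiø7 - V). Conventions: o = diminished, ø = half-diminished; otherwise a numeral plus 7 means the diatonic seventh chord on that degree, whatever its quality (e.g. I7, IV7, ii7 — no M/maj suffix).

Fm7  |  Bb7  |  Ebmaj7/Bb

Fm7 has root F, degree 2 in Eb major, so ii7.
Bb7: root Bb is the dominant; dominant seventh chord there is V7.
Ebmaj7/Bb: major seventh chord on Eb = scale degree 1 → I43.

ii7 - V7 - I43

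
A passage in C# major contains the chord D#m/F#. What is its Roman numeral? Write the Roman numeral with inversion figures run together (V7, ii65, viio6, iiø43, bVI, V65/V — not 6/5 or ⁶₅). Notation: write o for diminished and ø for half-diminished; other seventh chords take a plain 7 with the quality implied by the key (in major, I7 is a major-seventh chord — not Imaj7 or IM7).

ii6

The pitches D#-F#-A# form a minor triad rooted on D#.
D# is scale degree 2 in C# major, and a minor triad on that degree is written ii.
With F# in the bass the chord is in first inversion, so the figured bass is 6.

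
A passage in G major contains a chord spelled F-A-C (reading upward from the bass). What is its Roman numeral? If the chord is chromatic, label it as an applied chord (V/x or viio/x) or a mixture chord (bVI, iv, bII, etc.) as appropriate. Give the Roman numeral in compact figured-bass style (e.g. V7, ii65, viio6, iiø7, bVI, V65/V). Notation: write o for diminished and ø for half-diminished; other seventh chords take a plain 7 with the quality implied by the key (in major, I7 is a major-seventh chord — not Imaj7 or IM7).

Stacked in thirds the chord is F-A-C: a major triad on F.
F is the lowered seventh degree of G major (diatonic 7 would be F#). This is a major triad on the lowered seventh degree (the subtonic), borrowed from the parallel minor.

bVII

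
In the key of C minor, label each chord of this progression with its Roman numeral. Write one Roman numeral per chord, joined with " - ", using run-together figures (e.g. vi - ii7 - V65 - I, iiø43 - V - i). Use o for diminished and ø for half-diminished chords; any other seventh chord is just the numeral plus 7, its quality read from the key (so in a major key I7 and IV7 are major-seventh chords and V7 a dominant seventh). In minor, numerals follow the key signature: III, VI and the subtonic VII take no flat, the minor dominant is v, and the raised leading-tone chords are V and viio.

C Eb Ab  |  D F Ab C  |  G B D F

VI6 - iiø7 - V7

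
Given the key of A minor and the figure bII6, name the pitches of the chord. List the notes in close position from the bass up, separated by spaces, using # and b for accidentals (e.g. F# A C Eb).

bII6 is the Neapolitan sixth — a major triad on the lowered second degree, here in its customary first inversion. In A minor that root is Bb.
So the chord is Bb-D-F.
With the 6 figure the chord is in first inversion; from the bass D upward in close position it reads D-F-Bb.

D F Bb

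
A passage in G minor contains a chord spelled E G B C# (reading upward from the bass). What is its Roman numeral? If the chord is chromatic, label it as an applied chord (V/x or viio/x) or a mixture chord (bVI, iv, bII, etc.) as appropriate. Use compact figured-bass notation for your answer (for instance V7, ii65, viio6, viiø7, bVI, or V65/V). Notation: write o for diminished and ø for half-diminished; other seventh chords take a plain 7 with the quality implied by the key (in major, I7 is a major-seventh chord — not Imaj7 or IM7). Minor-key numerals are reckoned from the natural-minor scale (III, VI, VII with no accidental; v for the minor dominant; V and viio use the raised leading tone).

The pitches C#-E-G-B form a half-diminished seventh chord rooted on C#.
C# sits a half step below D (V in G minor); a diminished chord there is the applied leading-tone chord of V.
With E in the bass the chord is in first inversion, so the figured bass is 65.

viiø65/V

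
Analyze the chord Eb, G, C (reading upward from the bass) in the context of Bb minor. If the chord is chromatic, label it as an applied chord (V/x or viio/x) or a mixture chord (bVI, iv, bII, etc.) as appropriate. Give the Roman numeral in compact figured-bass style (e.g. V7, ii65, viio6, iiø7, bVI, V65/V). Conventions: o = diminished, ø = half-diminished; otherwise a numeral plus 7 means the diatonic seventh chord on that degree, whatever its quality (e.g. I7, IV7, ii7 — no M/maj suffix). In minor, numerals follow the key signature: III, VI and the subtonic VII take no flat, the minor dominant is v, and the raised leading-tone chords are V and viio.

The pitches C-Eb-G form a minor triad rooted on C.
C is the second degree of Bb minor. This is the minor supertonic, borrowed from the parallel major (the Dorian ii).
With Eb in the bass the chord is in first inversion, so the figured bass is 6.

ii6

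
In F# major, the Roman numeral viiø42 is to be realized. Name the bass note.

viiø in F# major has root E#; the chord is E#-G#-B-D#.
The figure 42 means third inversion — the seventh is in the bass.

D#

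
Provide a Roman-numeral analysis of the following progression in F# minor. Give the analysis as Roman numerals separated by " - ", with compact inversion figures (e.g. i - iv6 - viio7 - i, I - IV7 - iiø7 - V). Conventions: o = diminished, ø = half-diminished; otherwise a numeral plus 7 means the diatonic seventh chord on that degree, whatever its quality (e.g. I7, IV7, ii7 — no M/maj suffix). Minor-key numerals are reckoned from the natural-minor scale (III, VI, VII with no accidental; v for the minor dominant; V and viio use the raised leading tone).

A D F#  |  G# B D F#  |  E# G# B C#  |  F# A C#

VI64 - iiø7 - V65 - i

A-D-F#: major triad on D = scale degree 6 → VI64.
G#-B-D-F# has root G#, degree 2 in F# minor, so iiø7.
E#-G#-B-C# has root C#, degree 5 in F# minor, so V65.
F#-A-C# has root F#, degree 1 in F# minor, so i.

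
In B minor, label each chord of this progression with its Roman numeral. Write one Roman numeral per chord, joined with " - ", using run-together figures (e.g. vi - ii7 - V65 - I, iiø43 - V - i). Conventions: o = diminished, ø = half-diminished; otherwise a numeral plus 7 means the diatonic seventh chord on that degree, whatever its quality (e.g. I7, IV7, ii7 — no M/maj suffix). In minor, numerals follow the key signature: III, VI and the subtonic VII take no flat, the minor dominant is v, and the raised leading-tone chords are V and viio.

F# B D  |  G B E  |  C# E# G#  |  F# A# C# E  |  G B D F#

i64 - iv6 - V/V - V7 - VI7

F#-B-D: minor triad on B = scale degree 1 → i64.
G-B-E: root E is the subdominant; minor triad there is iv6.
C#-E#-G# is the secondary dominant of V (major triad on C#): V/V.
F#-A#-C#-E has root F#, degree 5 in B minor, so V7.
G-B-D-F#: major seventh chord on G = scale degree 6 → VI7.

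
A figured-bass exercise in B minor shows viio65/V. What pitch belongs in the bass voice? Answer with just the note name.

G#

The applied chord viio65/V is rooted on E#: E#-G#-B-D.
The figure 65 means first inversion — the third is in the bass.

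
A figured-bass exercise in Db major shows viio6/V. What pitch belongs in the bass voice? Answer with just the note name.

Bb

The applied chord viio6/V is rooted on G: G-Bb-Db.
The figure 6 means first inversion — the third is in the bass.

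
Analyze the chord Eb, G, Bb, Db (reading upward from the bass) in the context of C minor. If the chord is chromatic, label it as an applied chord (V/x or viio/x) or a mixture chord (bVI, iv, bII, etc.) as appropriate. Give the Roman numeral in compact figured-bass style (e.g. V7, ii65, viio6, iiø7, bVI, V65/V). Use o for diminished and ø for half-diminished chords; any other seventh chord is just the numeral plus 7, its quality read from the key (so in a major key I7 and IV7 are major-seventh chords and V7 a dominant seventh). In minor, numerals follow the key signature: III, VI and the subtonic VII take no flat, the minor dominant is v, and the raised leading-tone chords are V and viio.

Stacked in thirds the chord is Eb-G-Bb-Db: a dominant seventh chord on Eb.
Eb is not a diatonic chord root with this quality in C minor, but it lies a perfect fifth above Ab (VI), so the chord functions as an applied dominant of VI.

V7/VI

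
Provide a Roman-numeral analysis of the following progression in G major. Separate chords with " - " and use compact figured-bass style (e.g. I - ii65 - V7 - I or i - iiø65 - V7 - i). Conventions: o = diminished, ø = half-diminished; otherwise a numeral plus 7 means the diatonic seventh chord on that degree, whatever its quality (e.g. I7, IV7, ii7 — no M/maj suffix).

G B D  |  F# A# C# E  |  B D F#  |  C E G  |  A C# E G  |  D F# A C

I - V7/iii - iii - IV - V7/V - V7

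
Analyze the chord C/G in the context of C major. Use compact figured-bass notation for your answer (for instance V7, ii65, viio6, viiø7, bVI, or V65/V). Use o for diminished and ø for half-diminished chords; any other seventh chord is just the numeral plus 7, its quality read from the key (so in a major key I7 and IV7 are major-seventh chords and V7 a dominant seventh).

Stacked in thirds the chord is C-E-G: a major triad on C.
In C major, C is the tonic; the diatonic major triad there is I.
With G in the bass the chord is in second inversion, so the figured bass is 64.

I64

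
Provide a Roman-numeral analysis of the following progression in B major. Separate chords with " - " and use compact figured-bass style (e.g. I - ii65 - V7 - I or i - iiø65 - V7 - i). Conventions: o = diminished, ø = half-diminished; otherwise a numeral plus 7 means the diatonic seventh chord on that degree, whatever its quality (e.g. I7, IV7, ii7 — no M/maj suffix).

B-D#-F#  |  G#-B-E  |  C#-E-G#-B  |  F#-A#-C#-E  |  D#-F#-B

B-D#-F#: root B is the tonic; major triad there is I.
G#-B-E: major triad on E = scale degree 4 → IV6.
C#-E-G#-B: minor seventh chord on C# = scale degree 2 → ii7.
F#-A#-C#-E: root F# is the dominant; dominant seventh chord there is V7.
D#-F#-B: root B is the tonic; major triad there is I6.

I - IV6 - ii7 - V7 - I6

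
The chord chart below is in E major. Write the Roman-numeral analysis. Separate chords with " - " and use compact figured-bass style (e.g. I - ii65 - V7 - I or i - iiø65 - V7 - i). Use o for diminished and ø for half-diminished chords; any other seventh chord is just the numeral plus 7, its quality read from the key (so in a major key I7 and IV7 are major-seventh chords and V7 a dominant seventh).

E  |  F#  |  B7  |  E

I - V/V - V7 - I

E has root E, degree 1 in E major, so I.
F# is the secondary dominant of V (major triad on F#): V/V.
B7 has root B, degree 5 in E major, so V7.
E: root E is the tonic; major triad there is I.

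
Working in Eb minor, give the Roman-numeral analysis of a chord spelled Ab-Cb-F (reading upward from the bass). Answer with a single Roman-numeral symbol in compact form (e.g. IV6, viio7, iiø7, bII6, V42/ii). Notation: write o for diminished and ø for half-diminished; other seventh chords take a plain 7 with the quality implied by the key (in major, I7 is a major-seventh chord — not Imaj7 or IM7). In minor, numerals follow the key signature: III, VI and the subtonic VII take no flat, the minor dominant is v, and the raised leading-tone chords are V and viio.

The pitches F-Ab-Cb form a diminished triad rooted on F.
F is scale degree 2 in Eb minor, and a diminished triad on that degree is written iio.
With Ab in the bass the chord is in first inversion, so the figured bass is 6.

iio6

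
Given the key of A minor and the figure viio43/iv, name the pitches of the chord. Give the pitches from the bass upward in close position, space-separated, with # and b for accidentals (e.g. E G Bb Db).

G Bb C# E

viio43/iv is a secondary leading-tone chord. The target iv is D in A minor; the applied chord is rooted a semitone below, on C#.
Building a fully diminished seventh chord on C# gives C#-E-G-Bb.
The figured bass 43 indicates second inversion, placing the fifth (G) in the bass: G-Bb-C#-E.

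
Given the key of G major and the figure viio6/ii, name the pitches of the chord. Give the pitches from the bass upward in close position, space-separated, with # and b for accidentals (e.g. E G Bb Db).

B D G#

The slash marks an applied leading-tone chord: viio of ii. In G major, ii is A, so the leading tone to it is G#, a half step below.
Building a diminished triad on G# gives G#-B-D.
The figured bass 6 indicates first inversion, placing the third (B) in the bass: B-D-G#.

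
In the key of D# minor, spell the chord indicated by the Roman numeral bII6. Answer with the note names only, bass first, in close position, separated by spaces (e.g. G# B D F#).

G# B E

bII6 is the Neapolitan sixth — a major triad on the lowered second degree, here in its customary first inversion. In D# minor that root is E.
So the chord is E-G#-B, a major triad.
The figured bass 6 indicates first inversion, placing the third (G#) in the bass: G#-B-E.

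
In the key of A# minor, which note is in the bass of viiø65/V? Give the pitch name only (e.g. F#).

F##

The applied chord viiø65/V is rooted on D##: D##-F##-A#-C##.
The figure 65 means first inversion — the third is in the bass.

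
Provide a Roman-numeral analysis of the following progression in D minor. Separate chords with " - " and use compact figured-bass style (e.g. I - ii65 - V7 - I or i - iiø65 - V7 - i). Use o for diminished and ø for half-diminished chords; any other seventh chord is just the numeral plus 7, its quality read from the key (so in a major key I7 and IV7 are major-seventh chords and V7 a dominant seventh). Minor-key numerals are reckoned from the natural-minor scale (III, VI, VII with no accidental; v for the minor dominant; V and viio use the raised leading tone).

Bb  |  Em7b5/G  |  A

Bb has root Bb, degree 6 in D minor, so VI.
Em7b5/G has root E, degree 2 in D minor, so iiø65.
A: root A is the dominant; major triad there is V.

VI - iiø65 - V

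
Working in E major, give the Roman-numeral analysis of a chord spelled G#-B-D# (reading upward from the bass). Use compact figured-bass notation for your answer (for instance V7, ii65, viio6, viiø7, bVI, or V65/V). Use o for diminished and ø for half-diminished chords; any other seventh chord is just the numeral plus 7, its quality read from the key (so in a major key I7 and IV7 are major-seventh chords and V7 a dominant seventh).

Stacked in thirds the chord is G#-B-D#: a minor triad on G#.
In E major, G# is the mediant; the diatonic minor triad there is iii.

iii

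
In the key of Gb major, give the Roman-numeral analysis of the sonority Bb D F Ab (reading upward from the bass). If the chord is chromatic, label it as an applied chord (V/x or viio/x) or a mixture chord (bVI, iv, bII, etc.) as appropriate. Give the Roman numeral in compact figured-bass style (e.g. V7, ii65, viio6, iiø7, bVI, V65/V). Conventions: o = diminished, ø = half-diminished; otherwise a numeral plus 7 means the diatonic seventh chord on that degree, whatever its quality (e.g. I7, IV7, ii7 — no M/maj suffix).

V7/vi

Stacked in thirds the chord is Bb-D-F-Ab: a dominant seventh chord on Bb.
Bb is not a diatonic chord root with this quality in Gb major, but it lies a perfect fifth above Eb (vi), so the chord functions as an applied dominant of vi.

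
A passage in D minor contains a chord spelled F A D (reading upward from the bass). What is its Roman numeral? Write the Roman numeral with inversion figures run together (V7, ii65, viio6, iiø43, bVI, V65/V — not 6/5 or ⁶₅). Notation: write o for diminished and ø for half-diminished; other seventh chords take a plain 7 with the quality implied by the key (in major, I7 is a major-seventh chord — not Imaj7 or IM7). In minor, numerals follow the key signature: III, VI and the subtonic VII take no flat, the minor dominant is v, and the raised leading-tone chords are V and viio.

Stacked in thirds the chord is D-F-A: a minor triad on D.
In D minor, D is the tonic; the diatonic minor triad there is i.
With F in the bass the chord is in first inversion, so the figured bass is 6.

i6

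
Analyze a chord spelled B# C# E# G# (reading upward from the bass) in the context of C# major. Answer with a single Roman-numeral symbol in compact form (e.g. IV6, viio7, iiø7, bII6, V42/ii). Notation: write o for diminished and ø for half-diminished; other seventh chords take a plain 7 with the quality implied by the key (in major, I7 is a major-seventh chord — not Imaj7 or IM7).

I42

Stacked in thirds the chord is C#-E#-G#-B#: a major seventh chord on C#.
In C# major, C# is the tonic; the diatonic major seventh chord there is I7.
With B# in the bass the chord is in third inversion, so the figured bass is 42.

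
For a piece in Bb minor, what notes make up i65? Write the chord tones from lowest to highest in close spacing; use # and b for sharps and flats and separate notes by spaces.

In Bb minor, the first degree is Bb, and the diatonic chord built there is a minor seventh chord.
Stacking thirds from Bb gives Bb-Db-F-Ab.
The figured bass 65 indicates first inversion, placing the third (Db) in the bass: Db-F-Ab-Bb.

Db F Ab Bb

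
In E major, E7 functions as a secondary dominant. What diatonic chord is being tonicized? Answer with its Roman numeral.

The chord is a dominant seventh chord on E.
A dominant resolves down a perfect fifth: E → A. In E major, A is scale degree 4, i.e. IV.

IV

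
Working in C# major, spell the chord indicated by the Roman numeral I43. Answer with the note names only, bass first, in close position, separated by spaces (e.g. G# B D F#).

G# B# C# E#

In C# major, the first degree is C#, and the diatonic chord built there is a major seventh chord.
That chord is spelled C#-E#-G#-B#.
With the 43 figure the chord is in second inversion; from the bass G# upward in close position it reads G#-B#-C#-E#.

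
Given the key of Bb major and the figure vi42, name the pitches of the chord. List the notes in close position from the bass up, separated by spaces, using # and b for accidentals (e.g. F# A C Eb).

In Bb major, the sixth degree is G, and the diatonic chord built there is a minor seventh chord.
That chord is spelled G-Bb-D-F.
The figured bass 42 indicates third inversion, placing the seventh (F) in the bass: F-G-Bb-D.

F G Bb D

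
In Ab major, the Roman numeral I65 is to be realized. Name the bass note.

C

I in Ab major has root Ab; the chord is Ab-C-Eb-G.
The figure 65 means first inversion — the third is in the bass.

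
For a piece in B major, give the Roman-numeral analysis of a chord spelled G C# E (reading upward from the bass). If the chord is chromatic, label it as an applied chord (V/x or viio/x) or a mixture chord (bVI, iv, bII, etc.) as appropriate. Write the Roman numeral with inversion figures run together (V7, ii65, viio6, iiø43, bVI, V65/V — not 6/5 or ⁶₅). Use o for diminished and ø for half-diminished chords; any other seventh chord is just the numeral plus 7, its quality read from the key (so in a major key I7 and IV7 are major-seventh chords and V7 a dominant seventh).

iio64

The pitches C#-E-G form a diminished triad rooted on C#.
C# is the second degree of B major. This is the diminished supertonic triad, borrowed from the parallel minor.
With G in the bass the chord is in second inversion, so the figured bass is 64.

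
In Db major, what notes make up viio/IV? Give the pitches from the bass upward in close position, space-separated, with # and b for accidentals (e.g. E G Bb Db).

viio/IV is a secondary leading-tone chord. The target IV is Gb in Db major; the applied chord is rooted a semitone below, on F.
Building a diminished triad on F gives F-Ab-Cb.

F Ab Cb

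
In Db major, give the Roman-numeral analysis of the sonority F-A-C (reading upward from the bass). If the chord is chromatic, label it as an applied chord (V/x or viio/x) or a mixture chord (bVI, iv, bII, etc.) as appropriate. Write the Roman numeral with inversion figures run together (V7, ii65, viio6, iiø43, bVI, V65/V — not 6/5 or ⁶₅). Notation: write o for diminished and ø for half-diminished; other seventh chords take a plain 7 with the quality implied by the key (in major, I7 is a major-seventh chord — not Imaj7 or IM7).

V/vi

The pitches F-A-C form a major triad rooted on F.
F is not a diatonic chord root with this quality in Db major, but it lies a perfect fifth above Bb (vi), so the chord functions as an applied dominant of vi.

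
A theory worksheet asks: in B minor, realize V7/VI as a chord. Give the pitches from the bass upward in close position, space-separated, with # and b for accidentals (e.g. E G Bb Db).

D F# A C

V7/VI is a secondary dominant — the dominant seventh of VI. VI in B minor is G, so the applied chord's root is D, a perfect fifth above.
Building a dominant seventh chord on D gives D-F#-A-C.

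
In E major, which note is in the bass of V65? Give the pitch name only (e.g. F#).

V in E major has root B; the chord is B-D#-F#-A.
The figure 65 means first inversion — the third is in the bass.

D#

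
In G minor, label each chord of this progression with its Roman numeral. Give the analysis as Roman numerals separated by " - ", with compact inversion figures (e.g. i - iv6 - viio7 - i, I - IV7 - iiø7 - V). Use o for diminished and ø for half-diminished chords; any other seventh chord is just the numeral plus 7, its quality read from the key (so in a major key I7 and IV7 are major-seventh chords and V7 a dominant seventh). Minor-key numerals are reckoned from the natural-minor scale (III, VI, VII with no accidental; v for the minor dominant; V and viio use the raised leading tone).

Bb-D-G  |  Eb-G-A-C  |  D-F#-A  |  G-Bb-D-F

i6 - iiø43 - V - i7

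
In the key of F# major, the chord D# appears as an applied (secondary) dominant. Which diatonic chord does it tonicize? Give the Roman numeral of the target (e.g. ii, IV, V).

ii

The chord is a major triad on D#.
A dominant resolves down a perfect fifth: D# → G#. In F# major, G# is scale degree 2, i.e. ii.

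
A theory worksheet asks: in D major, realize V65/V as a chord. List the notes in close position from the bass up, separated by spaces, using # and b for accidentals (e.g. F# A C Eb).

G# B D E

The slash means an applied dominant: we want the dominant of V. In D major, V is A major, and its dominant is built on E.
Building a dominant seventh chord on E gives E-G#-B-D.
The figured bass 65 indicates first inversion, placing the third (G#) in the bass: G#-B-D-E.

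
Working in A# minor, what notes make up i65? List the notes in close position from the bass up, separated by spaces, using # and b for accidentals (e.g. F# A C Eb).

In A# minor, the tonic is A#, and the diatonic chord built there is a minor seventh chord.
Stacking thirds from A# gives A#-C#-E#-G#.
The figured bass 65 indicates first inversion, placing the third (C#) in the bass: C#-E#-G#-A#.

C# E# G# A#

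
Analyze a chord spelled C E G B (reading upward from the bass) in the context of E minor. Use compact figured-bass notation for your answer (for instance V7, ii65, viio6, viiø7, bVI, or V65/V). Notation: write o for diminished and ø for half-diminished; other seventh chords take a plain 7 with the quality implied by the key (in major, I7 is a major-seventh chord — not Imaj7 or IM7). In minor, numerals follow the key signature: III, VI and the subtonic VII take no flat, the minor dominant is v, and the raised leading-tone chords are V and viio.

Stacked in thirds the chord is C-E-G-B: a major seventh chord on C.
In E minor, C is the submediant; the diatonic major seventh chord there is VI7.

VI7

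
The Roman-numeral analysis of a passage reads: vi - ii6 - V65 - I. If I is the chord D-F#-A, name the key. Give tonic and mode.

D major

I is given as D-F#-A — a major triad with root D.
If D is scale degree 1 and the mode makes that degree carry a major triad, the tonic is D and the mode is major.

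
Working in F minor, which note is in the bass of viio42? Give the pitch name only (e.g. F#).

viio in F minor has root E; the chord is E-G-Bb-Db.
The figure 42 means third inversion — the seventh is in the bass.

Db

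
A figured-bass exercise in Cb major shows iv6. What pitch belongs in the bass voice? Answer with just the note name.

Abb

iv in Cb major has root Fb; the chord is Fb-Abb-Cb.
The figure 6 means first inversion — the third is in the bass.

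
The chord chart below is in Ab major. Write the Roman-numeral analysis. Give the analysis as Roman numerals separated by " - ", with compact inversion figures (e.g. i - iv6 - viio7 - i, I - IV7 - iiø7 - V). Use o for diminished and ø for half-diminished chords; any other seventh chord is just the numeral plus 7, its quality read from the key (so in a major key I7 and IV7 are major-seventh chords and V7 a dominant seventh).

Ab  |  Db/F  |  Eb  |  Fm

Ab: major triad on Ab = scale degree 1 → I.
Db/F: root Db is the subdominant; major triad there is IV6.
Eb: major triad on Eb = scale degree 5 → V.
Fm has root F, degree 6 in Ab major, so vi.

I - IV6 - V - vi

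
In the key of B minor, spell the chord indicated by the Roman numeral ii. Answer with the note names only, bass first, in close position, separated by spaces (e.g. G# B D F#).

C# E G#

ii is the minor supertonic, borrowed from the parallel major (the Dorian ii). In B minor that root is C#.
So the chord is C#-E-G#.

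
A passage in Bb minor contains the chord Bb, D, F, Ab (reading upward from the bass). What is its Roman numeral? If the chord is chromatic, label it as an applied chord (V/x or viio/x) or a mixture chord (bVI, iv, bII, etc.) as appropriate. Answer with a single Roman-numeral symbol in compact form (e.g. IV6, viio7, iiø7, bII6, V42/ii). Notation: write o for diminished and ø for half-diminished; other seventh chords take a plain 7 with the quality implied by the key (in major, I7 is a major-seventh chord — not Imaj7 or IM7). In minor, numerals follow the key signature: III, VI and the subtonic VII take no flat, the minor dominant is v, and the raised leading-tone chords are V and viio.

V7/iv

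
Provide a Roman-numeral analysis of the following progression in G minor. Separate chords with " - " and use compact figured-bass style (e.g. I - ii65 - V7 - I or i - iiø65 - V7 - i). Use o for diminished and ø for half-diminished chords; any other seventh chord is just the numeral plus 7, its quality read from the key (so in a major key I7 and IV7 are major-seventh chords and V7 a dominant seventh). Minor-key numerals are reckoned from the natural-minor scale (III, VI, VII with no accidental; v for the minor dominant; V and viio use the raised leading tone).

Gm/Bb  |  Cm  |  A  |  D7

Gm/Bb: root G is the tonic; minor triad there is i6.
Cm has root C, degree 4 in G minor, so iv.
A: chromatic; A is V of V, so V/V.
D7 has root D, degree 5 in G minor, so V7.

i6 - iv - V/V - V7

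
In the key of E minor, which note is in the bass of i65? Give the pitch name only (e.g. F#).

i in E minor has root E; the chord is E-G-B-D.
The figure 65 means first inversion — the third is in the bass.

G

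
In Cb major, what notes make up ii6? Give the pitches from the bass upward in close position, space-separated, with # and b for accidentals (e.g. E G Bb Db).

The numeral's case and figure indicate a minor triad. In Cb major its root, the second degree, is Db.
That chord is spelled Db-Fb-Ab.
With the 6 figure the chord is in first inversion; from the bass Fb upward in close position it reads Fb-Ab-Db.

Fb Ab Db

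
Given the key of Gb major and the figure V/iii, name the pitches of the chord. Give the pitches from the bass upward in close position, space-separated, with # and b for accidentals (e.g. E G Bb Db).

V/iii is a secondary dominant — the dominant triad of iii. iii in Gb major is Bb, so the applied chord's root is F, a perfect fifth above.
Building a major triad on F gives F-A-C.

F A C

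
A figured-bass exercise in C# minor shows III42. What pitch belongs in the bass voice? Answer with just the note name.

D#

III in C# minor has root E; the chord is E-G#-B-D#.
The figure 42 means third inversion — the seventh is in the bass.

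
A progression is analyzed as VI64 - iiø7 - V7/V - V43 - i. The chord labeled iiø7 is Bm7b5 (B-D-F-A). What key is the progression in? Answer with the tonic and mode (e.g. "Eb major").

A minor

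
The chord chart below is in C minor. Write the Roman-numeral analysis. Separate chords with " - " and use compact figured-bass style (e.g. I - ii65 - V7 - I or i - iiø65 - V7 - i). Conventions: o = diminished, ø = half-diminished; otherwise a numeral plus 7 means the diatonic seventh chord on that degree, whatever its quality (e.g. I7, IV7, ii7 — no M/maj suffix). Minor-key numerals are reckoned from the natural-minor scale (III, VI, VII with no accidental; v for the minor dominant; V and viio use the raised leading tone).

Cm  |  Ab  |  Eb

i - VI - III

Cm: root C is the tonic; minor triad there is i.
Ab: major triad on Ab = scale degree 6 → VI.
Eb has root Eb, degree 3 in C minor, so III.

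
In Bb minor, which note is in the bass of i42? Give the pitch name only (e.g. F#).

i in Bb minor has root Bb; the chord is Bb-Db-F-Ab.
The figure 42 means third inversion — the seventh is in the bass.

Ab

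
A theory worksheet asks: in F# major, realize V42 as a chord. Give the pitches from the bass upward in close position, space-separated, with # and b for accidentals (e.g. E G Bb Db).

In F# major, scale degree 5 is C#, and the diatonic chord built there is a dominant seventh chord.
That chord is spelled C#-E#-G#-B.
The figured bass 42 indicates third inversion, placing the seventh (B) in the bass: B-C#-E#-G#.

B C# E# G#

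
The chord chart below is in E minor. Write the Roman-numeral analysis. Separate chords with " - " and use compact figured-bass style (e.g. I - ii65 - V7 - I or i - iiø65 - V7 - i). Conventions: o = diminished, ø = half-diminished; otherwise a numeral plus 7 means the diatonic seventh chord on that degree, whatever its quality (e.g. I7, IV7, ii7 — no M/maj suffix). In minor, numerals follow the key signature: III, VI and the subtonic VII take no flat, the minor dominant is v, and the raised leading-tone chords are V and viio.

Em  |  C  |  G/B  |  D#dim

Em: minor triad on E = scale degree 1 → i.
C has root C, degree 6 in E minor, so VI.
G/B: root G is the mediant; major triad there is III6.
D#dim: root D# is the leading tone; diminished triad there is viio.

i - VI - III6 - viio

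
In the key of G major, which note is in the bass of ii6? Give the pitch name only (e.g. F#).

C

ii in G major has root A; the chord is A-C-E.
The figure 6 means first inversion — the third is in the bass.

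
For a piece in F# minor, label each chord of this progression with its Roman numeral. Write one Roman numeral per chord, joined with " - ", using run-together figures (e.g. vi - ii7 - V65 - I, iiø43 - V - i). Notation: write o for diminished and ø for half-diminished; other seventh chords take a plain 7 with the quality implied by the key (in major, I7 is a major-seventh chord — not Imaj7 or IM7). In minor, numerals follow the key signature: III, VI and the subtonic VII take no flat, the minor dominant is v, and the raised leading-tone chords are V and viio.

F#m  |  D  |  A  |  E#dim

F#m has root F#, degree 1 in F# minor, so i.
D has root D, degree 6 in F# minor, so VI.
A has root A, degree 3 in F# minor, so III.
E#dim has root E#, degree 7 in F# minor, so viio.

i - VI - III - viio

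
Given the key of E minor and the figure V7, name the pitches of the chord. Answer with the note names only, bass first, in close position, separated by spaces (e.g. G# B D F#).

In E minor, the fifth degree is B. The dominant is major (leading tone raised), so V is a dominant seventh chord.
Stacking thirds from B gives B-D#-F#-A.

B D# F# A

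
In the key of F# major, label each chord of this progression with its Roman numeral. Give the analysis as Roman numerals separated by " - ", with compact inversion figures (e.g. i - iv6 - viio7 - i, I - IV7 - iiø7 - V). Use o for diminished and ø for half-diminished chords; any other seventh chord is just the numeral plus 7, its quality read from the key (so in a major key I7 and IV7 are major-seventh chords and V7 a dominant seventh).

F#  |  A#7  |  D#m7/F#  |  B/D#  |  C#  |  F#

F#: major triad on F# = scale degree 1 → I.
A#7 is the secondary dominant of vi (dominant seventh chord on A#): V7/vi.
D#m7/F# has root D#, degree 6 in F# major, so vi65.
B/D#: root B is the subdominant; major triad there is IV6.
C# has root C#, degree 5 in F# major, so V.
F#: root F# is the tonic; major triad there is I.

I - V7/vi - vi65 - IV6 - V - I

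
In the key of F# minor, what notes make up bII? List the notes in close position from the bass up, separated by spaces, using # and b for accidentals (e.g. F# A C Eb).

G B D

Scale degree 2 in F# minor is G#; lowering it a half step gives G. bII is the Neapolitan chord — a major triad on the lowered second degree.
So the chord is G-B-D.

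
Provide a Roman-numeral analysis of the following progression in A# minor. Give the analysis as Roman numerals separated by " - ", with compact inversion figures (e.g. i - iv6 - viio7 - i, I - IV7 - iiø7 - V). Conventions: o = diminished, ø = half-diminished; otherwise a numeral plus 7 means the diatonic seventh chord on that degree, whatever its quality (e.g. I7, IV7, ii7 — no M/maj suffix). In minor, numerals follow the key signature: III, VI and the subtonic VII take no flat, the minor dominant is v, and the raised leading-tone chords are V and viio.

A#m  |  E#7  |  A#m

i - V7 - i

A#m: minor triad on A# = scale degree 1 → i.
E#7 has root E#, degree 5 in A# minor, so V7.
A#m has root A#, degree 1 in A# minor, so i.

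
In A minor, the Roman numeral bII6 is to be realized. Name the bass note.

D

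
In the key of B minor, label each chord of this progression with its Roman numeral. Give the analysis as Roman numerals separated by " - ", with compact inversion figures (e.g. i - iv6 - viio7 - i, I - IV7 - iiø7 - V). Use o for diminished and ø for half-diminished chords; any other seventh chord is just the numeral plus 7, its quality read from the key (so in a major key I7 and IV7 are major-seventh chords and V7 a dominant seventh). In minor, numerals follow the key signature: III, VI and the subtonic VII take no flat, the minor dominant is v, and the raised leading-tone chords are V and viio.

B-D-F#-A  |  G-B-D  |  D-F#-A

i7 - VI - III

B-D-F#-A has root B, degree 1 in B minor, so i7.
G-B-D has root G, degree 6 in B minor, so VI.
D-F#-A: root D is the mediant; major triad there is III.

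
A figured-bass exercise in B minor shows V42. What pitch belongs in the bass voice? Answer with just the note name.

E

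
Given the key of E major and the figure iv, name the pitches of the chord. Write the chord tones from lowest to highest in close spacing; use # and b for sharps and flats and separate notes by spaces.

Scale degree 4 in E major is A; here the chord built on it is altered to a minor triad. iv is the minor subdominant, borrowed from the parallel minor.
So the chord is A-C-E.

A C E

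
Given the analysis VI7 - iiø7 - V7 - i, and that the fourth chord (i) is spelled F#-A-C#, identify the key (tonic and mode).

F# minor

The chord F#m is a minor triad rooted on F#; its label is i.
If F# is scale degree 1 and the mode makes that degree carry a minor triad, the tonic is F# and the mode is minor.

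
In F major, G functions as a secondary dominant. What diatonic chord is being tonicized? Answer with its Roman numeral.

V

The chord is a major triad on G.
A dominant resolves down a perfect fifth: G → C. In F major, C is scale degree 5, i.e. V.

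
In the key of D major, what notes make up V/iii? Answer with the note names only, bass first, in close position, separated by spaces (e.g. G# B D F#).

C# E# G#

The slash means an applied dominant: we want the dominant of iii. In D major, iii is F# minor, and its dominant is built on C#.
Building a major triad on C# gives C#-E#-G#.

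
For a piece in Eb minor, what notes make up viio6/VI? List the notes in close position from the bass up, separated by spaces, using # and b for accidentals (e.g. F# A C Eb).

viio6/VI is a secondary leading-tone chord. The target VI is Cb in Eb minor; the applied chord is rooted a semitone below, on Bb.
Building a diminished triad on Bb gives Bb-Db-Fb.
With the 6 figure the chord is in first inversion; from the bass Db upward in close position it reads Db-Fb-Bb.

Db Fb Bb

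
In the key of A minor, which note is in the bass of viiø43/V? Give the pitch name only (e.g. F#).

The applied chord viiø43/V is rooted on D#: D#-F#-A-C#.
The figure 43 means second inversion — the fifth is in the bass.

A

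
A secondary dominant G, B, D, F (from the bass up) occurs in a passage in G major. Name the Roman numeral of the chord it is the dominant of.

The chord is a dominant seventh chord on G.
A dominant resolves down a perfect fifth: G → C. In G major, C is scale degree 4, i.e. IV.

IV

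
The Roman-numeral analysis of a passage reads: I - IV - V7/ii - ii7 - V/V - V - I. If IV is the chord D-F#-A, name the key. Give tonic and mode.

The chord D is a major triad rooted on D; its label is IV.
IV on D implies D is the subdominant; that puts the tonic at A, and the uppercase numeral fits major mode.

A major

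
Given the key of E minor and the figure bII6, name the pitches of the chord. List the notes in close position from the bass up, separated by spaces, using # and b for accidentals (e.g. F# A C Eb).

A C F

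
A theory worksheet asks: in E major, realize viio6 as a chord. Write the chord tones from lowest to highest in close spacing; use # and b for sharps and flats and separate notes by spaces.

F# A D#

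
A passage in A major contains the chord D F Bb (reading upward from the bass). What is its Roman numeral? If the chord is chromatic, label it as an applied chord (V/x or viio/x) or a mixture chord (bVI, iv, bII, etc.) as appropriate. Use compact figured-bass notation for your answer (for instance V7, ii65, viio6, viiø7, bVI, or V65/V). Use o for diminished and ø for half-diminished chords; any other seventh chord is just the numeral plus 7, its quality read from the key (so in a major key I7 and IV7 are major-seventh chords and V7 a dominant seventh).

bII6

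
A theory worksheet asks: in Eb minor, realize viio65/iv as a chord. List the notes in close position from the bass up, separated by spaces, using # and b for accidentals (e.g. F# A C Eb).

Bb Db Fb G

The slash marks an applied leading-tone chord: viio of iv. In Eb minor, iv is Ab, so the leading tone to it is G, a half step below.
Building a fully diminished seventh chord on G gives G-Bb-Db-Fb.
The figured bass 65 indicates first inversion, placing the third (Bb) in the bass: Bb-Db-Fb-G.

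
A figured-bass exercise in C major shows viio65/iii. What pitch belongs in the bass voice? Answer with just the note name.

F#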